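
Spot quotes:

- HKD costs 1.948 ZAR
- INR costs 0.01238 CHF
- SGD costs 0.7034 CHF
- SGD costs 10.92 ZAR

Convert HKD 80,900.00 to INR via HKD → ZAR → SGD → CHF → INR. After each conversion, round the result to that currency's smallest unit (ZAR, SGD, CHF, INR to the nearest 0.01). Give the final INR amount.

HKD 80,900.00 × 1.948 = ZAR 157,593.20
ZAR 157,593.20 ÷ 10.92 = SGD 14,431.61
SGD 14,431.61 × 0.7034 = CHF 10,151.19
CHF 10,151.19 ÷ 0.01238 = INR 819,966.88

INR 819,966.88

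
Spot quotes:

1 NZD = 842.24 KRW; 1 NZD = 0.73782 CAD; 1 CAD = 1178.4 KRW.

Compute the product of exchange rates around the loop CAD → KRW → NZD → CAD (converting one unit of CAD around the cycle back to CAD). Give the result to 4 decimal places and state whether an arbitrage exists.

1.0323 (arbitrage exists)

Around CAD → KRW → NZD → CAD: 1 × 1178.4 ÷ 842.24 × 0.73782 = 1.032303
Product > 1; profitable direction is CAD → KRW → NZD → CAD.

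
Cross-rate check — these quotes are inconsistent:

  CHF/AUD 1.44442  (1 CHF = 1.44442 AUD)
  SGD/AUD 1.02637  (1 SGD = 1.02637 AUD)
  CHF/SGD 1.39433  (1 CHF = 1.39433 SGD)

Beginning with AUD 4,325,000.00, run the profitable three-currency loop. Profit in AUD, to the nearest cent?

Profit: AUD 40,259.68

Profitable loop is AUD → SGD → CHF → AUD:
AUD 4,325,000.00 ÷ 1.02637 = SGD 4,213,879.98
SGD 4,213,879.98 ÷ 1.39433 = CHF 3,022,154.00
CHF 3,022,154.00 × 1.44442 = AUD 4,365,259.68
Profit = AUD 4,365,259.68 − AUD 4,325,000.00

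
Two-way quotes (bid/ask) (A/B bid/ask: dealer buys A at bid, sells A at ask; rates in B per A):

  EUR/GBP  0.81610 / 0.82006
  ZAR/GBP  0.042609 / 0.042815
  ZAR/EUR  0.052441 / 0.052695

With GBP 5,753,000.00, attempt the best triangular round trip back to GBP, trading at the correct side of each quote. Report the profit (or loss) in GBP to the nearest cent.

Best loop GBP → ZAR → EUR → GBP:
GBP 5,753,000.00 ÷ 0.042815 (buy ZAR at ask) = ZAR 134,368,795.98
ZAR 134,368,795.98 × 0.052441 (sell ZAR at bid) = EUR 7,046,434.03
EUR 7,046,434.03 × 0.81610 (sell EUR at bid) = GBP 5,750,594.81

Net result: GBP -2,405.19 (no profitable arbitrage after spreads)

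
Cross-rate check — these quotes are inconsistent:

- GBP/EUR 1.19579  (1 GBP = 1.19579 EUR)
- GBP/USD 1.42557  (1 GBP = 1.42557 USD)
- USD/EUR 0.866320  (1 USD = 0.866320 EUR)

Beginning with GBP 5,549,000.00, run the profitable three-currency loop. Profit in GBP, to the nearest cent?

Profit: GBP 181,951.01

Profitable loop is GBP → USD → EUR → GBP:
GBP 5,549,000.00 × 1.42557 = USD 7,910,487.93
USD 7,910,487.93 × 0.866320 = EUR 6,853,013.90
EUR 6,853,013.90 ÷ 1.19579 = GBP 5,730,951.01
Profit = GBP 5,730,951.01 − GBP 5,549,000.00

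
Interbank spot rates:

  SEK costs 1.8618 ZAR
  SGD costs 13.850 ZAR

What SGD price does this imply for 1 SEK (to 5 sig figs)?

1 SEK × 1.8618 = 1.8618 ZAR
1.8618 ZAR ÷ 13.850 = 0.134426 SGD

SEK/SGD = 0.13443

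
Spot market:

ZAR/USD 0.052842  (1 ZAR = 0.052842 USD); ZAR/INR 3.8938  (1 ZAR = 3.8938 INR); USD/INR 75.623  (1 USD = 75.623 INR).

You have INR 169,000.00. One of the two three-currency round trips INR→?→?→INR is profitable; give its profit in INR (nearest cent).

Profit: INR 4,438.78

Profitable loop is INR → ZAR → USD → INR:
INR 169,000.00 ÷ 3.8938 = ZAR 43,402.33
ZAR 43,402.33 × 0.052842 = USD 2,293.47
USD 2,293.47 × 75.623 = INR 173,438.78
Profit = INR 173,438.78 − INR 169,000.00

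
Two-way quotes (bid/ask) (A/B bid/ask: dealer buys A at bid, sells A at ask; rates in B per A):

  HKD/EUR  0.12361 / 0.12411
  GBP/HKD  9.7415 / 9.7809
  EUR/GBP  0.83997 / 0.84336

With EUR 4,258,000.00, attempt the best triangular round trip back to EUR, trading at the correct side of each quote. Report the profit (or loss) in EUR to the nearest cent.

Net profit: EUR 48,742.18

Best loop EUR → GBP → HKD → EUR:
EUR 4,258,000.00 × 0.83997 (sell EUR at bid) = GBP 3,576,592.26
GBP 3,576,592.26 × 9.7415 (sell GBP at bid) = HKD 34,841,373.50
HKD 34,841,373.50 × 0.12361 (sell HKD at bid) = EUR 4,306,742.18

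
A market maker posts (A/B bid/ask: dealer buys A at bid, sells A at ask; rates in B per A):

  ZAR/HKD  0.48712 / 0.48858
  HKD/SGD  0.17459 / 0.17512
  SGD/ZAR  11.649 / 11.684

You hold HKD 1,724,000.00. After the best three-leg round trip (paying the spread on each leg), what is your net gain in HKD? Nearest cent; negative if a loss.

Net profit: HKD 544.00

Best loop HKD → ZAR → SGD → HKD:
HKD 1,724,000.00 ÷ 0.48858 (buy ZAR at ask) = ZAR 3,528,593.07
ZAR 3,528,593.07 ÷ 11.684 (buy SGD at ask) = SGD 302,002.15
SGD 302,002.15 ÷ 0.17512 (buy HKD at ask) = HKD 1,724,544.00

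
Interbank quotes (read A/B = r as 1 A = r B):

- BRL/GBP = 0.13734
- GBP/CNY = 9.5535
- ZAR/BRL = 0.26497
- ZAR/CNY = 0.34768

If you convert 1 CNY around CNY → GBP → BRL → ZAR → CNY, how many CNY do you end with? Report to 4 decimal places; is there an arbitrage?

1.0001 (no arbitrage)

Around CNY → GBP → BRL → ZAR → CNY: 1 ÷ 9.5535 ÷ 0.13734 ÷ 0.26497 × 0.34768 = 1.000054
Product ≈ 1 (deviation 0.005%, within rounding noise).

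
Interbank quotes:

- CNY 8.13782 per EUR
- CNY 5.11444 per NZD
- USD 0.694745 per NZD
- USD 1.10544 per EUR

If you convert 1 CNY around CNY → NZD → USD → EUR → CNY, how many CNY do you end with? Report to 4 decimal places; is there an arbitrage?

1.0000 (no arbitrage)

Around CNY → NZD → USD → EUR → CNY: 1 ÷ 5.11444 × 0.694745 ÷ 1.10544 × 8.13782 = 1.000001
Product ≈ 1 (deviation 0.000%, within rounding noise).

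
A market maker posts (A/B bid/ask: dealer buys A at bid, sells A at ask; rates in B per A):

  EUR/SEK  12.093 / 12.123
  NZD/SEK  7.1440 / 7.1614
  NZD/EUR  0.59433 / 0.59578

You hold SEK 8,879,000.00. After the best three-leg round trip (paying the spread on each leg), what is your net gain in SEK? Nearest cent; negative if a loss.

Best loop SEK → NZD → EUR → SEK:
SEK 8,879,000.00 ÷ 7.1614 (buy NZD at ask) = NZD 1,239,841.37
NZD 1,239,841.37 × 0.59433 (sell NZD at bid) = EUR 736,874.92
EUR 736,874.92 × 12.093 (sell EUR at bid) = SEK 8,911,028.44

Net profit: SEK 32,028.44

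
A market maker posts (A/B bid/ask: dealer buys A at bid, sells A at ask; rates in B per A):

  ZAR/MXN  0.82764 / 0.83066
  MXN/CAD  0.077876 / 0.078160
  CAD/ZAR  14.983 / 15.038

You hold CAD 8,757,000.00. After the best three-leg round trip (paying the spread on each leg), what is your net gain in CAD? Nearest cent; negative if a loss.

Best loop CAD → MXN → ZAR → CAD:
CAD 8,757,000.00 ÷ 0.078160 (buy MXN at ask) = MXN 112,039,406.35
MXN 112,039,406.35 ÷ 0.83066 (buy ZAR at ask) = ZAR 134,879,982.60
ZAR 134,879,982.60 ÷ 15.038 (buy CAD at ask) = CAD 8,969,276.67

Net profit: CAD 212,276.67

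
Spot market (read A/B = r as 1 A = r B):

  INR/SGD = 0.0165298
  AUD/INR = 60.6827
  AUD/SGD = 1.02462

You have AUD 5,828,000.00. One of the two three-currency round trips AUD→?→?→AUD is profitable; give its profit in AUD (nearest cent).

Profit: AUD 125,191.83

Profitable loop is AUD → SGD → INR → AUD:
AUD 5,828,000.00 × 1.02462 = SGD 5,971,485.36
SGD 5,971,485.36 ÷ 0.0165298 = INR 361,255,753.85
INR 361,255,753.85 ÷ 60.6827 = AUD 5,953,191.83
Profit = AUD 5,953,191.83 − AUD 5,828,000.00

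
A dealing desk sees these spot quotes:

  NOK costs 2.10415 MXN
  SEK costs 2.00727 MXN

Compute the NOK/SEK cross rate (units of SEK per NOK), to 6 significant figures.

1 NOK × 2.10415 = 2.10415 MXN
2.10415 MXN ÷ 2.00727 = 1.04826 SEK

NOK/SEK = 1.04826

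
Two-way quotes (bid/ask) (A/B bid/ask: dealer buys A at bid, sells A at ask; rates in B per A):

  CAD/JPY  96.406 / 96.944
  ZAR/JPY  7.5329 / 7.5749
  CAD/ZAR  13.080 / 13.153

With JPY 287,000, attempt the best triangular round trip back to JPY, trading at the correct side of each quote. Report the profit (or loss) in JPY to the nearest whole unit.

Best loop JPY → CAD → ZAR → JPY:
JPY 287,000 ÷ 96.944 (buy CAD at ask) = CAD 2,960.47
CAD 2,960.47 × 13.080 (sell CAD at bid) = ZAR 38,722.97
ZAR 38,722.97 × 7.5329 (sell ZAR at bid) = JPY 291,696

Net profit: JPY 4,696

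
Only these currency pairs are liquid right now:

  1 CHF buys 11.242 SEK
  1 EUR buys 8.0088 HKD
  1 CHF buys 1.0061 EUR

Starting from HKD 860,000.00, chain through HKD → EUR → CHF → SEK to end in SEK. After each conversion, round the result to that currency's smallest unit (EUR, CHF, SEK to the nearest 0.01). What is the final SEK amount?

HKD 860,000.00 ÷ 8.0088 = EUR 107,381.88
EUR 107,381.88 ÷ 1.0061 = CHF 106,730.82
CHF 106,730.82 × 11.242 = SEK 1,199,867.88

SEK 1,199,867.88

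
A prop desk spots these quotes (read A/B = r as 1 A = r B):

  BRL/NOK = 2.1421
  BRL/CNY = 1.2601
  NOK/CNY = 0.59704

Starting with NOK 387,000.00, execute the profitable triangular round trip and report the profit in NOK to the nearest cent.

Profit: NOK 5,779.78

Profitable loop is NOK → CNY → BRL → NOK:
NOK 387,000.00 × 0.59704 = CNY 231,054.48
CNY 231,054.48 ÷ 1.2601 = BRL 183,362.02
BRL 183,362.02 × 2.1421 = NOK 392,779.78
Profit = NOK 392,779.78 − NOK 387,000.00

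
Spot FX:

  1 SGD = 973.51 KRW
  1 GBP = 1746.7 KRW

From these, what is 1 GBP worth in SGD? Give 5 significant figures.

GBP/SGD = 1.7942

1 GBP × 1746.7 = 1746.7 KRW
1746.7 KRW ÷ 973.51 = 1.79423 SGD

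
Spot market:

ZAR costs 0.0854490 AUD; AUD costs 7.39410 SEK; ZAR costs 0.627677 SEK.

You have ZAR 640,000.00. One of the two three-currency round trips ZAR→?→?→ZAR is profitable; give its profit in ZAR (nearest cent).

Profit: ZAR 4,222.76

Profitable loop is ZAR → AUD → SEK → ZAR:
ZAR 640,000.00 × 0.0854490 = AUD 54,687.36
AUD 54,687.36 × 7.39410 = SEK 404,363.81
SEK 404,363.81 ÷ 0.627677 = ZAR 644,222.76
Profit = ZAR 644,222.76 − ZAR 640,000.00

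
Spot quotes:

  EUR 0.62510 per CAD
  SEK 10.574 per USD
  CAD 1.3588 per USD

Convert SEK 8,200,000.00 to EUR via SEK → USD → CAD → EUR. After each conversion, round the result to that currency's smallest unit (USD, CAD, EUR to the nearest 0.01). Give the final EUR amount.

EUR 658,687.74

SEK 8,200,000.00 ÷ 10.574 = USD 775,487.04
USD 775,487.04 × 1.3588 = CAD 1,053,731.79
CAD 1,053,731.79 × 0.62510 = EUR 658,687.74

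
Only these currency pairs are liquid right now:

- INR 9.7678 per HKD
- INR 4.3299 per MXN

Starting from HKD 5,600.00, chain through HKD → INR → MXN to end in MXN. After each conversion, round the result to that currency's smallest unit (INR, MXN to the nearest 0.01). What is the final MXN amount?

MXN 12,633.01

HKD 5,600.00 × 9.7678 = INR 54,699.68
INR 54,699.68 ÷ 4.3299 = MXN 12,633.01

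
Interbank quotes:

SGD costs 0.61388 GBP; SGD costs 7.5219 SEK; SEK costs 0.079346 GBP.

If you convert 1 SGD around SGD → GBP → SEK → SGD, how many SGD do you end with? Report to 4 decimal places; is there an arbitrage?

Around SGD → GBP → SEK → SGD: 1 × 0.61388 ÷ 0.079346 ÷ 7.5219 = 1.028563
Product > 1; profitable direction is SGD → GBP → SEK → SGD.

1.0286 (arbitrage exists)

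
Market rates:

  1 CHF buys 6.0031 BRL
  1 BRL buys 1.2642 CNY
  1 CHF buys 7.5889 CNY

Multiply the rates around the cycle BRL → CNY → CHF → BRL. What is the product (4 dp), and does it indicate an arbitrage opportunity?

1.0000 (no arbitrage)

Around BRL → CNY → CHF → BRL: 1 × 1.2642 ÷ 7.5889 × 6.0031 = 1.000029
Product ≈ 1 (deviation 0.003%, within rounding noise).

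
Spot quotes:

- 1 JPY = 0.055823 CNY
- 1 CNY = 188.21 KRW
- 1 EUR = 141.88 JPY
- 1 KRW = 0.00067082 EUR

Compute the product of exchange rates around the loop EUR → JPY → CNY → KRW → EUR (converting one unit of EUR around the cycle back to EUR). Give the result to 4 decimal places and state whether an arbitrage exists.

Around EUR → JPY → CNY → KRW → EUR: 1 × 141.88 × 0.055823 × 188.21 × 0.00067082 = 0.999961
Product ≈ 1 (deviation 0.004%, within rounding noise).

1.0000 (no arbitrage)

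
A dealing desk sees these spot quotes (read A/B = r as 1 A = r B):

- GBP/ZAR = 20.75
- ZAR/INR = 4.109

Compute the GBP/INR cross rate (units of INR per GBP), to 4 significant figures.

GBP/INR = 85.26

1 GBP × 20.75 = 20.75 ZAR
20.75 ZAR × 4.109 = 85.2618 INR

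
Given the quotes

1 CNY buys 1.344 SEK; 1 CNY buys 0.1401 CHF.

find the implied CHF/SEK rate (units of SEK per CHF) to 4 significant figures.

1 CHF ÷ 0.1401 = 7.13776 CNY
7.13776 CNY × 1.344 = 9.59315 SEK

CHF/SEK = 9.593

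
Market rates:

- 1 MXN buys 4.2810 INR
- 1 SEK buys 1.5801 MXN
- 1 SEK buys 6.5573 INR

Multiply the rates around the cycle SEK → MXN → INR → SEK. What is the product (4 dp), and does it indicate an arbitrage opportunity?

Around SEK → MXN → INR → SEK: 1 × 1.5801 × 4.2810 ÷ 6.5573 = 1.031584
Product > 1; profitable direction is SEK → MXN → INR → SEK.

1.0316 (arbitrage exists)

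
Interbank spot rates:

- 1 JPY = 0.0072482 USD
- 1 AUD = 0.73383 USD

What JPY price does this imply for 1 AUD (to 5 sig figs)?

AUD/JPY = 101.24

1 AUD × 0.73383 = 0.73383 USD
0.73383 USD ÷ 0.0072482 = 101.243 JPY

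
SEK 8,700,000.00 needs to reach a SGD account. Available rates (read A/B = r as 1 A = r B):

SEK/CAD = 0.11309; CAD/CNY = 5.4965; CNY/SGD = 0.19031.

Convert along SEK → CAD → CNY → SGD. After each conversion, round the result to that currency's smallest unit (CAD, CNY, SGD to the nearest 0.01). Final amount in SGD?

SEK 8,700,000.00 × 0.11309 = CAD 983,883.00
CAD 983,883.00 × 5.4965 = CNY 5,407,912.91
CNY 5,407,912.91 × 0.19031 = SGD 1,029,179.91

SGD 1,029,179.91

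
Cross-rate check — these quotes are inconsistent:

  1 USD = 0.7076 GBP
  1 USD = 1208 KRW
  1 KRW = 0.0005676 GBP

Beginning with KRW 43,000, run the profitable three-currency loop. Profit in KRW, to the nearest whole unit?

Profit: KRW 1,376

Profitable loop is KRW → USD → GBP → KRW:
KRW 43,000 ÷ 1208 = USD 35.60
USD 35.60 × 0.7076 = GBP 25.19
GBP 25.19 ÷ 0.0005676 = KRW 44,376
Profit = KRW 44,376 − KRW 43,000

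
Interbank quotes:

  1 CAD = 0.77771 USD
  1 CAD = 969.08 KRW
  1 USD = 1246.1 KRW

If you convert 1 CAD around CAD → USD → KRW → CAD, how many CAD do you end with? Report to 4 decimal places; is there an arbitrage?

Around CAD → USD → KRW → CAD: 1 × 0.77771 × 1246.1 ÷ 969.08 = 1.000025
Product ≈ 1 (deviation 0.003%, within rounding noise).

1.0000 (no arbitrage)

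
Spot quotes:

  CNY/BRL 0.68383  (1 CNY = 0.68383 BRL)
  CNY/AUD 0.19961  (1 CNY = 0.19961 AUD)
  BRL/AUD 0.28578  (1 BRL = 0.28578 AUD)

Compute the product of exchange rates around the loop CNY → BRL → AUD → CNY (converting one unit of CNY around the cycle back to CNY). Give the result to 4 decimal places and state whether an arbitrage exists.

0.9790 (arbitrage exists)

Around CNY → BRL → AUD → CNY: 1 × 0.68383 × 0.28578 ÷ 0.19961 = 0.979034
Product < 1; profitable direction is CNY → AUD → BRL → CNY.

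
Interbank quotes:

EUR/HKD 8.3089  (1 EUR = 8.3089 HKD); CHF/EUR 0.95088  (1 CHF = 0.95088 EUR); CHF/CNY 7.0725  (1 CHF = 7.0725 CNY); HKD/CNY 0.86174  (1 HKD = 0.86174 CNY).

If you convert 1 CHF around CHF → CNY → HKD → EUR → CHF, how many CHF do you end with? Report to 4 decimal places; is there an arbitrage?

1.0388 (arbitrage exists)

Around CHF → CNY → HKD → EUR → CHF: 1 × 7.0725 ÷ 0.86174 ÷ 8.3089 ÷ 0.95088 = 1.038789
Product > 1; profitable direction is CHF → CNY → HKD → EUR → CHF.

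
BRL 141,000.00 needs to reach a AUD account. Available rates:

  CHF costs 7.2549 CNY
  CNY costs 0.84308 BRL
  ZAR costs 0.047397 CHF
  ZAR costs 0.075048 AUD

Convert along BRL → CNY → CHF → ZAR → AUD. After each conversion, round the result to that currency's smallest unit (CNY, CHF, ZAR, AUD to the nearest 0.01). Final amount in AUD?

BRL 141,000.00 ÷ 0.84308 = CNY 167,243.92
CNY 167,243.92 ÷ 7.2549 = CHF 23,052.55
CHF 23,052.55 ÷ 0.047397 = ZAR 486,371.50
ZAR 486,371.50 × 0.075048 = AUD 36,501.21

AUD 36,501.21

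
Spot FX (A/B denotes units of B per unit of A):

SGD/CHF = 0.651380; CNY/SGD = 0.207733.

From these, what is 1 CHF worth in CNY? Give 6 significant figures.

CHF/CNY = 7.39027

1 CHF ÷ 0.651380 = 1.5352 SGD
1.5352 SGD ÷ 0.207733 = 7.39027 CNY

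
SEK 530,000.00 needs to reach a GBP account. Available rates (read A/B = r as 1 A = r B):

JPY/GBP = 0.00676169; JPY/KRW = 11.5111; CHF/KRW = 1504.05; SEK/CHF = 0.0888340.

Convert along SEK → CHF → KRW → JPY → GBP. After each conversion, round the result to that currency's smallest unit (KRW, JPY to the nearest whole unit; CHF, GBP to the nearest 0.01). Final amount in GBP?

GBP 41,596.40

SEK 530,000.00 × 0.0888340 = CHF 47,082.02
CHF 47,082.02 × 1504.05 = KRW 70,813,712
KRW 70,813,712 ÷ 11.5111 = JPY 6,151,776
JPY 6,151,776 × 0.00676169 = GBP 41,596.40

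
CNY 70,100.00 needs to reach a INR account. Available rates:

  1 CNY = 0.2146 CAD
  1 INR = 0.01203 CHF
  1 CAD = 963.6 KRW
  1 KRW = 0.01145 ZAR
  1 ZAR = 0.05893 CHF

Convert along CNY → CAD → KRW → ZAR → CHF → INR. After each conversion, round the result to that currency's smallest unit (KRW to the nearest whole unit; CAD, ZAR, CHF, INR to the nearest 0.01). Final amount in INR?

INR 813,056.53

CNY 70,100.00 × 0.2146 = CAD 15,043.46
CAD 15,043.46 × 963.6 = KRW 14,495,878
KRW 14,495,878 × 0.01145 = ZAR 165,977.80
ZAR 165,977.80 × 0.05893 = CHF 9,781.07
CHF 9,781.07 ÷ 0.01203 = INR 813,056.53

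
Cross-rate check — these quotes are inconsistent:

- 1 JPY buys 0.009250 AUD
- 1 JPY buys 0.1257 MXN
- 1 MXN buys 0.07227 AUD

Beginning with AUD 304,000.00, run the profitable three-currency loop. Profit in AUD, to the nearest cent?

Profitable loop is AUD → MXN → JPY → AUD:
AUD 304,000.00 ÷ 0.07227 = MXN 4,206,448.04
MXN 4,206,448.04 ÷ 0.1257 = JPY 33,464,185
JPY 33,464,185 × 0.009250 = AUD 309,543.71
Profit = AUD 309,543.71 − AUD 304,000.00

Profit: AUD 5,543.71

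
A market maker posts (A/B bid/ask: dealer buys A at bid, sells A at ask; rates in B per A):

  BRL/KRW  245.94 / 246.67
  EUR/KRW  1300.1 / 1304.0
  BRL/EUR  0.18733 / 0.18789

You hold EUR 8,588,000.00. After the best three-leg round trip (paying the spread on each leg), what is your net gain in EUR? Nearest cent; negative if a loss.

Best loop EUR → BRL → KRW → EUR:
EUR 8,588,000.00 ÷ 0.18789 (buy BRL at ask) = BRL 45,707,594.87
BRL 45,707,594.87 × 245.94 (sell BRL at bid) = KRW 11,241,325,882
KRW 11,241,325,882 ÷ 1304.0 (buy EUR at ask) = EUR 8,620,648.68

Net profit: EUR 32,648.68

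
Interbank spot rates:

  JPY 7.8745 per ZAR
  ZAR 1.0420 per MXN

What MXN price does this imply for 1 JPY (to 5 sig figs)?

1 JPY ÷ 7.8745 = 0.126992 ZAR
0.126992 ZAR ÷ 1.0420 = 0.121874 MXN

JPY/MXN = 0.12187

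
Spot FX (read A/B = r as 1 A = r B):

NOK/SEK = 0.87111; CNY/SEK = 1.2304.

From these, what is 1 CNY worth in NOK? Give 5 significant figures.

1 CNY × 1.2304 = 1.2304 SEK
1.2304 SEK ÷ 0.87111 = 1.41245 NOK

CNY/NOK = 1.4125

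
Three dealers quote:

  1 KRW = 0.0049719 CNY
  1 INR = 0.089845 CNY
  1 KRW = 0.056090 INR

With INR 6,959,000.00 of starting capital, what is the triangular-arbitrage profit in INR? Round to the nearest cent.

Profitable loop is INR → CNY → KRW → INR:
INR 6,959,000.00 × 0.089845 = CNY 625,231.35
CNY 625,231.35 ÷ 0.0049719 = KRW 125,753,003
KRW 125,753,003 × 0.056090 = INR 7,053,485.93
Profit = INR 7,053,485.93 − INR 6,959,000.00

Profit: INR 94,485.93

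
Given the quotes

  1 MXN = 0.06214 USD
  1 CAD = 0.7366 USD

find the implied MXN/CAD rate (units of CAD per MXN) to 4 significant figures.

1 MXN × 0.06214 = 0.06214 USD
0.06214 USD ÷ 0.7366 = 0.0843606 CAD

MXN/CAD = 0.08436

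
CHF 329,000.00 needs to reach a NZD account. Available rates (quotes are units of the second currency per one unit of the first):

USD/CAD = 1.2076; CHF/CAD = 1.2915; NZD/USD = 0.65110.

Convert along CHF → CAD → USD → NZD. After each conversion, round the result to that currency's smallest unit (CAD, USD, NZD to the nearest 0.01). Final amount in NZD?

NZD 540,405.19

CHF 329,000.00 × 1.2915 = CAD 424,903.50
CAD 424,903.50 ÷ 1.2076 = USD 351,857.82
USD 351,857.82 ÷ 0.65110 = NZD 540,405.19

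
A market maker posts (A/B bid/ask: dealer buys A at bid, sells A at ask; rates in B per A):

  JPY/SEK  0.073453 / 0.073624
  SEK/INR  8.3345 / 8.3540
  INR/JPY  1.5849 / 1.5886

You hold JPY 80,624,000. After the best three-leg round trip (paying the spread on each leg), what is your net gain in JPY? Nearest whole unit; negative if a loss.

Net profit: JPY 1,891,570

Best loop JPY → INR → SEK → JPY:
JPY 80,624,000 ÷ 1.5886 (buy INR at ask) = INR 50,751,605.19
INR 50,751,605.19 ÷ 8.3540 (buy SEK at ask) = SEK 6,075,126.31
SEK 6,075,126.31 ÷ 0.073624 (buy JPY at ask) = JPY 82,515,570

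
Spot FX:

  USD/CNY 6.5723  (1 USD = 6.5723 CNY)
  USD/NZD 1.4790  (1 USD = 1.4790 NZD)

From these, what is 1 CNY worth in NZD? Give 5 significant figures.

CNY/NZD = 0.22504

1 CNY ÷ 6.5723 = 0.152154 USD
0.152154 USD × 1.4790 = 0.225035 NZD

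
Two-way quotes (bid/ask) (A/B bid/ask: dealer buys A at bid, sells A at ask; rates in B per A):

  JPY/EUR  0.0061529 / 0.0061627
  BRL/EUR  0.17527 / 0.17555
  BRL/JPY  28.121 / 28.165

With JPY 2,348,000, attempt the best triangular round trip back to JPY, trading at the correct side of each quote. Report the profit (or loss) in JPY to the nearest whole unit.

Best loop JPY → BRL → EUR → JPY:
JPY 2,348,000 ÷ 28.165 (buy BRL at ask) = BRL 83,365.88
BRL 83,365.88 × 0.17527 (sell BRL at bid) = EUR 14,611.54
EUR 14,611.54 ÷ 0.0061627 (buy JPY at ask) = JPY 2,370,964

Net profit: JPY 22,964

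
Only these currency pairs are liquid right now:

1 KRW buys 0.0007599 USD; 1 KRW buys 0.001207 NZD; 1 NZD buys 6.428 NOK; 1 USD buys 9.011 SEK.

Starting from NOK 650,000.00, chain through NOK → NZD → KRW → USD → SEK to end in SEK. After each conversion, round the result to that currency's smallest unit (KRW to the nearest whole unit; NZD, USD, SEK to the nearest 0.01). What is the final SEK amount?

NOK 650,000.00 ÷ 6.428 = NZD 101,120.10
NZD 101,120.10 ÷ 0.001207 = KRW 83,778,045
KRW 83,778,045 × 0.0007599 = USD 63,662.94
USD 63,662.94 × 9.011 = SEK 573,666.75

SEK 573,666.75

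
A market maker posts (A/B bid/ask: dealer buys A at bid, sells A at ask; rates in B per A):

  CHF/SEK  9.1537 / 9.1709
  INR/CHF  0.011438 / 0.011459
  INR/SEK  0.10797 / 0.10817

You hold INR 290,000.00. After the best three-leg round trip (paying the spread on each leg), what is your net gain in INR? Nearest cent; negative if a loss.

Net profit: INR 7,949.34

Best loop INR → SEK → CHF → INR:
INR 290,000.00 × 0.10797 (sell INR at bid) = SEK 31,311.30
SEK 31,311.30 ÷ 9.1709 (buy CHF at ask) = CHF 3,414.20
CHF 3,414.20 ÷ 0.011459 (buy INR at ask) = INR 297,949.34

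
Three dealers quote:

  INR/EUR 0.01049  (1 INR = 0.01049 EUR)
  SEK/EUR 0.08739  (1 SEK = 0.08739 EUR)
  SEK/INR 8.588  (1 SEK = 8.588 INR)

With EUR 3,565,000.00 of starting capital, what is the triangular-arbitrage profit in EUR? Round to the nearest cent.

Profit: EUR 110,067.49

Profitable loop is EUR → SEK → INR → EUR:
EUR 3,565,000.00 ÷ 0.08739 = SEK 40,794,141.21
SEK 40,794,141.21 × 8.588 = INR 350,340,084.68
INR 350,340,084.68 × 0.01049 = EUR 3,675,067.49
Profit = EUR 3,675,067.49 − EUR 3,565,000.00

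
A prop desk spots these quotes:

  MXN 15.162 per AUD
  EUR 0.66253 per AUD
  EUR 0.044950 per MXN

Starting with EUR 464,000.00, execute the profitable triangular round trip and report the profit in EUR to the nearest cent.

Profit: EUR 13,307.90

Profitable loop is EUR → AUD → MXN → EUR:
EUR 464,000.00 ÷ 0.66253 = AUD 700,345.64
AUD 700,345.64 × 15.162 = MXN 10,618,640.67
MXN 10,618,640.67 × 0.044950 = EUR 477,307.90
Profit = EUR 477,307.90 − EUR 464,000.00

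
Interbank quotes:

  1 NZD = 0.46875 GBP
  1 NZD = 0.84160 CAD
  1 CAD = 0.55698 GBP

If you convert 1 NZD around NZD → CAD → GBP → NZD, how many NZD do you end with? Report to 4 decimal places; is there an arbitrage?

Around NZD → CAD → GBP → NZD: 1 × 0.84160 × 0.55698 ÷ 0.46875 = 1.000009
Product ≈ 1 (deviation 0.001%, within rounding noise).

1.0000 (no arbitrage)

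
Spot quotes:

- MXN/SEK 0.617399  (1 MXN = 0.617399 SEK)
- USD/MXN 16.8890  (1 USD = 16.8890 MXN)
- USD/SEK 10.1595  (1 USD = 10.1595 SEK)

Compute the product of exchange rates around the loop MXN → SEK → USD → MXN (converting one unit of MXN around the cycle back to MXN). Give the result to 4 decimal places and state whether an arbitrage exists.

1.0264 (arbitrage exists)

Around MXN → SEK → USD → MXN: 1 × 0.617399 ÷ 10.1595 × 16.8890 = 1.026355
Product > 1; profitable direction is MXN → SEK → USD → MXN.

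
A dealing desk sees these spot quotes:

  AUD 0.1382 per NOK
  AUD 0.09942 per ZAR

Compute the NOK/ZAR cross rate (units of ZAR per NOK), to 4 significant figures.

1 NOK × 0.1382 = 0.1382 AUD
0.1382 AUD ÷ 0.09942 = 1.39006 ZAR

NOK/ZAR = 1.390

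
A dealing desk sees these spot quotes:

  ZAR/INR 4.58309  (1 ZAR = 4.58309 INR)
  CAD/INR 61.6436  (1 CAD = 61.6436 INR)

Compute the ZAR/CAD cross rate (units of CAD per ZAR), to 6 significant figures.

ZAR/CAD = 0.0743482

1 ZAR × 4.58309 = 4.58309 INR
4.58309 INR ÷ 61.6436 = 0.0743482 CAD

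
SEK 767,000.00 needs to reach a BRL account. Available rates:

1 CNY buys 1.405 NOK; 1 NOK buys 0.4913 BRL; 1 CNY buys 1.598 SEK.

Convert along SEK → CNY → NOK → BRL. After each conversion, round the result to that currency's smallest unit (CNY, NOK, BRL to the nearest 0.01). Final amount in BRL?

BRL 331,315.44

SEK 767,000.00 ÷ 1.598 = CNY 479,974.97
CNY 479,974.97 × 1.405 = NOK 674,364.83
NOK 674,364.83 × 0.4913 = BRL 331,315.44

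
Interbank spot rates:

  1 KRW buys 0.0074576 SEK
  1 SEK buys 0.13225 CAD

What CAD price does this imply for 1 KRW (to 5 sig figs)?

KRW/CAD = 0.00098627

1 KRW × 0.0074576 = 0.0074576 SEK
0.0074576 SEK × 0.13225 = 0.000986268 CAD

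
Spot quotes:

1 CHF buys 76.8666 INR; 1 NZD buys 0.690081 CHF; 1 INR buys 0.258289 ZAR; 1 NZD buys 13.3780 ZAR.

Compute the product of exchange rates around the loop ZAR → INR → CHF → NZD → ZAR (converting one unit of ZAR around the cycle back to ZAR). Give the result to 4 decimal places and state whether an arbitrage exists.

0.9764 (arbitrage exists)

Around ZAR → INR → CHF → NZD → ZAR: 1 ÷ 0.258289 ÷ 76.8666 ÷ 0.690081 × 13.3780 = 0.976444
Product < 1; profitable direction is ZAR → NZD → CHF → INR → ZAR.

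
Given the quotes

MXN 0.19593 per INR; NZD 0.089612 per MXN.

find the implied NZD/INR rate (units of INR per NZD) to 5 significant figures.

NZD/INR = 56.955

1 NZD ÷ 0.089612 = 11.1592 MXN
11.1592 MXN ÷ 0.19593 = 56.9551 INR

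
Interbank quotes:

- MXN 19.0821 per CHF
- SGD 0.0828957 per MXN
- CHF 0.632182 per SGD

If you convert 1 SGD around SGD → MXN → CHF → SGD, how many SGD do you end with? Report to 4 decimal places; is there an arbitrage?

Around SGD → MXN → CHF → SGD: 1 ÷ 0.0828957 ÷ 19.0821 ÷ 0.632182 = 0.999999
Product ≈ 1 (deviation 0.000%, within rounding noise).

1.0000 (no arbitrage)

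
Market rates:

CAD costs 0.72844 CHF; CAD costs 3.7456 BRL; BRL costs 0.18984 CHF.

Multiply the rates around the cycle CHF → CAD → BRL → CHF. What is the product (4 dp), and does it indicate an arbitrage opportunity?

0.9761 (arbitrage exists)

Around CHF → CAD → BRL → CHF: 1 ÷ 0.72844 × 3.7456 × 0.18984 = 0.976147
Product < 1; profitable direction is CHF → BRL → CAD → CHF.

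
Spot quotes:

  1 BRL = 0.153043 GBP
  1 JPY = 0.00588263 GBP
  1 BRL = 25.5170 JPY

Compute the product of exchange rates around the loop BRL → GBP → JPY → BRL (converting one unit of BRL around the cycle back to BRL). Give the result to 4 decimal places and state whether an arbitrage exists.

Around BRL → GBP → JPY → BRL: 1 × 0.153043 ÷ 0.00588263 ÷ 25.5170 = 1.019559
Product > 1; profitable direction is BRL → GBP → JPY → BRL.

1.0196 (arbitrage exists)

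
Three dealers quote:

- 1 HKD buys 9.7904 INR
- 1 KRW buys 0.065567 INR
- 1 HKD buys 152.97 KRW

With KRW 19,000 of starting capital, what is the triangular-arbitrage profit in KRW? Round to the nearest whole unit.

Profit: KRW 465

Profitable loop is KRW → INR → HKD → KRW:
KRW 19,000 × 0.065567 = INR 1,245.77
INR 1,245.77 ÷ 9.7904 = HKD 127.24
HKD 127.24 × 152.97 = KRW 19,465
Profit = KRW 19,465 − KRW 19,000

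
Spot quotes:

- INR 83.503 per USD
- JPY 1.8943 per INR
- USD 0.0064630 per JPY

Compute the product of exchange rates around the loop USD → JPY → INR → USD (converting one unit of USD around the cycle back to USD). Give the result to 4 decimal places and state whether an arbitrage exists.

0.9782 (arbitrage exists)

Around USD → JPY → INR → USD: 1 ÷ 0.0064630 ÷ 1.8943 ÷ 83.503 = 0.978172
Product < 1; profitable direction is USD → INR → JPY → USD.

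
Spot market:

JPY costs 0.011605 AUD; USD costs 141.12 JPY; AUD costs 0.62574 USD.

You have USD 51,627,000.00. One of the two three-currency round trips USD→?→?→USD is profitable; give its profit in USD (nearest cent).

Profit: USD 1,278,950.31

Profitable loop is USD → JPY → AUD → USD:
USD 51,627,000.00 × 141.12 = JPY 7,285,602,240
JPY 7,285,602,240 × 0.011605 = AUD 84,549,414.00
AUD 84,549,414.00 × 0.62574 = USD 52,905,950.31
Profit = USD 52,905,950.31 − USD 51,627,000.00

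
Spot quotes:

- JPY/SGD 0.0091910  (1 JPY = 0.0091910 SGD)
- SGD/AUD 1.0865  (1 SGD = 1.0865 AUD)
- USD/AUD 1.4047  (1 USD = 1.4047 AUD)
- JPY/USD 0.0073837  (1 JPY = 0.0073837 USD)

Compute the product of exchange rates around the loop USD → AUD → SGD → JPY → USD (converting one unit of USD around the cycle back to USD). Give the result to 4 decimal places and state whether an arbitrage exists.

1.0386 (arbitrage exists)

Around USD → AUD → SGD → JPY → USD: 1 × 1.4047 ÷ 1.0865 ÷ 0.0091910 × 0.0073837 = 1.038640
Product > 1; profitable direction is USD → AUD → SGD → JPY → USD.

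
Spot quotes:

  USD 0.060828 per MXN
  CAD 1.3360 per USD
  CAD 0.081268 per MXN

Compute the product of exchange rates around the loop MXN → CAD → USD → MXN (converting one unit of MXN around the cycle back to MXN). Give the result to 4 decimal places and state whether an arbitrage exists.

Around MXN → CAD → USD → MXN: 1 × 0.081268 ÷ 1.3360 ÷ 0.060828 = 1.000022
Product ≈ 1 (deviation 0.002%, within rounding noise).

1.0000 (no arbitrage)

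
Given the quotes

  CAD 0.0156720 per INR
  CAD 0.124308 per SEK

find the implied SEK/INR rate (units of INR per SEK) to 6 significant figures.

SEK/INR = 7.93185

1 SEK × 0.124308 = 0.124308 CAD
0.124308 CAD ÷ 0.0156720 = 7.93185 INR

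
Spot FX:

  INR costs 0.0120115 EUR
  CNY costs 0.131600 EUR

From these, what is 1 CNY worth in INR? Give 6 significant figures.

1 CNY × 0.131600 = 0.1316 EUR
0.1316 EUR ÷ 0.0120115 = 10.9562 INR

CNY/INR = 10.9562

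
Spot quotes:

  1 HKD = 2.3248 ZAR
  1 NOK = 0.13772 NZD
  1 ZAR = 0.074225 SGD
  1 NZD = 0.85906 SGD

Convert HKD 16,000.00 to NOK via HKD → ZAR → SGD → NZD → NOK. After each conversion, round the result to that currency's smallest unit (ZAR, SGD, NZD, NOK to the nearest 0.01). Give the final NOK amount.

NOK 23,336.48

HKD 16,000.00 × 2.3248 = ZAR 37,196.80
ZAR 37,196.80 × 0.074225 = SGD 2,760.93
SGD 2,760.93 ÷ 0.85906 = NZD 3,213.90
NZD 3,213.90 ÷ 0.13772 = NOK 23,336.48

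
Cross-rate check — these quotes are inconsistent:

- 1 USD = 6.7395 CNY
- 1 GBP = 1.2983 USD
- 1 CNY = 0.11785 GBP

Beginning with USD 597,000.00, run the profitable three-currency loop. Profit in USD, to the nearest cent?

Profit: USD 18,611.40

Profitable loop is USD → CNY → GBP → USD:
USD 597,000.00 × 6.7395 = CNY 4,023,481.50
CNY 4,023,481.50 × 0.11785 = GBP 474,167.29
GBP 474,167.29 × 1.2983 = USD 615,611.40
Profit = USD 615,611.40 − USD 597,000.00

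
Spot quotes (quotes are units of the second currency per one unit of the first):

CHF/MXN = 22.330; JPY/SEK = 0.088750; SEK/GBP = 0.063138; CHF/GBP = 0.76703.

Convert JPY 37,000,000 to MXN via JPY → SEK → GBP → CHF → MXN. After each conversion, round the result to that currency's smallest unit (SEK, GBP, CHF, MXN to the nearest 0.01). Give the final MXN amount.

MXN 6,035,834.06

JPY 37,000,000 × 0.088750 = SEK 3,283,750.00
SEK 3,283,750.00 × 0.063138 = GBP 207,329.41
GBP 207,329.41 ÷ 0.76703 = CHF 270,301.57
CHF 270,301.57 × 22.330 = MXN 6,035,834.06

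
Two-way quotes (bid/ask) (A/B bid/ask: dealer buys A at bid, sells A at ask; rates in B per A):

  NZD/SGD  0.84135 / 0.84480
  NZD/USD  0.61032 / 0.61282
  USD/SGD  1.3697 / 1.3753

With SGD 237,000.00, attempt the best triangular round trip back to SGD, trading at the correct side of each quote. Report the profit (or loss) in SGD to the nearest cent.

Net result: SGD -410.93 (no profitable arbitrage after spreads)

Best loop SGD → USD → NZD → SGD:
SGD 237,000.00 ÷ 1.3753 (buy USD at ask) = USD 172,326.04
USD 172,326.04 ÷ 0.61282 (buy NZD at ask) = NZD 281,201.72
NZD 281,201.72 × 0.84135 (sell NZD at bid) = SGD 236,589.07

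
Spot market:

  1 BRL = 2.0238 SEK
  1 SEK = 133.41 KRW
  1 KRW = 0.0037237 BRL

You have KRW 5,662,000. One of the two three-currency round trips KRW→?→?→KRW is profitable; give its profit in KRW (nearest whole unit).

Profitable loop is KRW → BRL → SEK → KRW:
KRW 5,662,000 × 0.0037237 = BRL 21,083.59
BRL 21,083.59 × 2.0238 = SEK 42,668.97
SEK 42,668.97 × 133.41 = KRW 5,692,467
Profit = KRW 5,692,467 − KRW 5,662,000

Profit: KRW 30,467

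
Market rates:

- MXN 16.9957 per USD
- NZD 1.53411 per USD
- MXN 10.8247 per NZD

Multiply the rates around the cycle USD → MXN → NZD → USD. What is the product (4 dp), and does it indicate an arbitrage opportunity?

1.0235 (arbitrage exists)

Around USD → MXN → NZD → USD: 1 × 16.9957 ÷ 10.8247 ÷ 1.53411 = 1.023450
Product > 1; profitable direction is USD → MXN → NZD → USD.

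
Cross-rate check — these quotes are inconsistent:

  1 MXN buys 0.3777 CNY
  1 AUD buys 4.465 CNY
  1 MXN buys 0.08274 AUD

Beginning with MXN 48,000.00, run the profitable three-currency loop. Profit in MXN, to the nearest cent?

Profit: MXN 1,073.98

Profitable loop is MXN → CNY → AUD → MXN:
MXN 48,000.00 × 0.3777 = CNY 18,129.60
CNY 18,129.60 ÷ 4.465 = AUD 4,060.38
AUD 4,060.38 ÷ 0.08274 = MXN 49,073.98
Profit = MXN 49,073.98 − MXN 48,000.00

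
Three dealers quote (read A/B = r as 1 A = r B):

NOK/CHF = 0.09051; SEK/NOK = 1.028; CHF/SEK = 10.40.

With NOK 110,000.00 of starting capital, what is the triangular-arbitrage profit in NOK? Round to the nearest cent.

Profit: NOK 3,676.23

Profitable loop is NOK → SEK → CHF → NOK:
NOK 110,000.00 ÷ 1.028 = SEK 107,003.89
SEK 107,003.89 ÷ 10.40 = CHF 10,288.84
CHF 10,288.84 ÷ 0.09051 = NOK 113,676.23
Profit = NOK 113,676.23 − NOK 110,000.00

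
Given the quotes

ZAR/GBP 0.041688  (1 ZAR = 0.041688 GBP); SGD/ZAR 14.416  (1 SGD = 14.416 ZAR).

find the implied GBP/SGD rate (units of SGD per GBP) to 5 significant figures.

1 GBP ÷ 0.041688 = 23.9877 ZAR
23.9877 ZAR ÷ 14.416 = 1.66396 SGD

GBP/SGD = 1.6640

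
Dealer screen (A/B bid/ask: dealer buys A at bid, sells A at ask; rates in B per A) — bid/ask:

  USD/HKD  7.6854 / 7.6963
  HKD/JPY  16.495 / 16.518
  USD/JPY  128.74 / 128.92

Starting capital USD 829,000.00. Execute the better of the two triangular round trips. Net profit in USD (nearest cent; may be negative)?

Net profit: USD 10,515.24

Best loop USD → JPY → HKD → USD:
USD 829,000.00 × 128.74 (sell USD at bid) = JPY 106,725,460
JPY 106,725,460 ÷ 16.518 (buy HKD at ask) = HKD 6,461,161.16
HKD 6,461,161.16 ÷ 7.6963 (buy USD at ask) = USD 839,515.24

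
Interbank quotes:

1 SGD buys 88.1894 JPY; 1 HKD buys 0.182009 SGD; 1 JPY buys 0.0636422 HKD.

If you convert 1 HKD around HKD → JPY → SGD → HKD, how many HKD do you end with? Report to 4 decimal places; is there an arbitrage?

0.9789 (arbitrage exists)

Around HKD → JPY → SGD → HKD: 1 ÷ 0.0636422 ÷ 88.1894 ÷ 0.182009 = 0.978916
Product < 1; profitable direction is HKD → SGD → JPY → HKD.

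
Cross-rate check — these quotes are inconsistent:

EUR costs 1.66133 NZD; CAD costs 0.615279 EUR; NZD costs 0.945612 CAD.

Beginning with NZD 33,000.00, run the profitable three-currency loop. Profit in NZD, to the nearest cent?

Profit: NZD 1,140.74

Profitable loop is NZD → EUR → CAD → NZD:
NZD 33,000.00 ÷ 1.66133 = EUR 19,863.60
EUR 19,863.60 ÷ 0.615279 = CAD 32,283.90
CAD 32,283.90 ÷ 0.945612 = NZD 34,140.74
Profit = NZD 34,140.74 − NZD 33,000.00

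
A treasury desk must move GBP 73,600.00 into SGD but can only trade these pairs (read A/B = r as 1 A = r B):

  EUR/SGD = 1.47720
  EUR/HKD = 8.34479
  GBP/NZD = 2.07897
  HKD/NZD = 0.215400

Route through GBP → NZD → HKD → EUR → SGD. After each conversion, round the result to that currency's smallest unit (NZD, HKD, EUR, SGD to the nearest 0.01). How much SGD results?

GBP 73,600.00 × 2.07897 = NZD 153,012.19
NZD 153,012.19 ÷ 0.215400 = HKD 710,363.00
HKD 710,363.00 ÷ 8.34479 = EUR 85,126.53
EUR 85,126.53 × 1.47720 = SGD 125,748.91

SGD 125,748.91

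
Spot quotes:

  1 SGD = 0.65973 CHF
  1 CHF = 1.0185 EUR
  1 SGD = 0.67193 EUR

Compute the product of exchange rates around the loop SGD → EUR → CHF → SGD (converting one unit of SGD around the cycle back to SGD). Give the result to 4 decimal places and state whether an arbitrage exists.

Around SGD → EUR → CHF → SGD: 1 × 0.67193 ÷ 1.0185 ÷ 0.65973 = 0.999993
Product ≈ 1 (deviation 0.001%, within rounding noise).

1.0000 (no arbitrage)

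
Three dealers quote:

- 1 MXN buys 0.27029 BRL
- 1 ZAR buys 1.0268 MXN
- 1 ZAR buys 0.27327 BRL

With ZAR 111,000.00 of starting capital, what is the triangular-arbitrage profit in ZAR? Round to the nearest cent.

Profit: ZAR 1,731.91

Profitable loop is ZAR → MXN → BRL → ZAR:
ZAR 111,000.00 × 1.0268 = MXN 113,974.80
MXN 113,974.80 × 0.27029 = BRL 30,806.25
BRL 30,806.25 ÷ 0.27327 = ZAR 112,731.91
Profit = ZAR 112,731.91 − ZAR 111,000.00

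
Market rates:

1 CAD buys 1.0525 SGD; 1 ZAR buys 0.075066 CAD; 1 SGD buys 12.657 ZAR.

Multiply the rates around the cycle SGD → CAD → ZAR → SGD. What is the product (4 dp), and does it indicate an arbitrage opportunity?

1.0000 (no arbitrage)

Around SGD → CAD → ZAR → SGD: 1 ÷ 1.0525 ÷ 0.075066 ÷ 12.657 = 1.000009
Product ≈ 1 (deviation 0.001%, within rounding noise).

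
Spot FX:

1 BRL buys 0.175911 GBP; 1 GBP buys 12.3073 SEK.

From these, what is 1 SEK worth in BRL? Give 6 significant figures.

SEK/BRL = 0.461896

1 SEK ÷ 12.3073 = 0.0812526 GBP
0.0812526 GBP ÷ 0.175911 = 0.461896 BRL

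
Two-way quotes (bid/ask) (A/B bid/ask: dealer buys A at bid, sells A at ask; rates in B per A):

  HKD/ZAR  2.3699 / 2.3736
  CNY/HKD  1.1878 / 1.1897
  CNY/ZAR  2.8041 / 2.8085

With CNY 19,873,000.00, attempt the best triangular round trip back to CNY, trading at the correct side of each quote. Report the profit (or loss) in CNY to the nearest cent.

Best loop CNY → HKD → ZAR → CNY:
CNY 19,873,000.00 × 1.1878 (sell CNY at bid) = HKD 23,605,149.40
HKD 23,605,149.40 × 2.3699 (sell HKD at bid) = ZAR 55,941,843.56
ZAR 55,941,843.56 ÷ 2.8085 (buy CNY at ask) = CNY 19,918,762.17

Net profit: CNY 45,762.17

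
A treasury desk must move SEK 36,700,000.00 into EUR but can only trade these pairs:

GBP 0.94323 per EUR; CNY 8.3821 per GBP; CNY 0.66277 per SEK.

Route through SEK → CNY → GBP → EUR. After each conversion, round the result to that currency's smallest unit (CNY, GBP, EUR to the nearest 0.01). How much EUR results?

SEK 36,700,000.00 × 0.66277 = CNY 24,323,659.00
CNY 24,323,659.00 ÷ 8.3821 = GBP 2,901,857.41
GBP 2,901,857.41 ÷ 0.94323 = EUR 3,076,510.94

EUR 3,076,510.94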